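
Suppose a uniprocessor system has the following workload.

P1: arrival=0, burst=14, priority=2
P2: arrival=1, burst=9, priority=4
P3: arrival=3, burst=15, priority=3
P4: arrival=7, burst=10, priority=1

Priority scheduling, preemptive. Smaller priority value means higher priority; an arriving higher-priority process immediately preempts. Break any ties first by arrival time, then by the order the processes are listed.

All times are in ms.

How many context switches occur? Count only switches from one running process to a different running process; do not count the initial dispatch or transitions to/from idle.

Gantt: | P1 0-7 | P4 7-17 | P1 17-24 | P3 24-39 | P2 39-48 |
Completion: P1=24  P2=48  P3=39  P4=17
Turnaround (C−A): P1=24  P2=47  P3=36  P4=10

4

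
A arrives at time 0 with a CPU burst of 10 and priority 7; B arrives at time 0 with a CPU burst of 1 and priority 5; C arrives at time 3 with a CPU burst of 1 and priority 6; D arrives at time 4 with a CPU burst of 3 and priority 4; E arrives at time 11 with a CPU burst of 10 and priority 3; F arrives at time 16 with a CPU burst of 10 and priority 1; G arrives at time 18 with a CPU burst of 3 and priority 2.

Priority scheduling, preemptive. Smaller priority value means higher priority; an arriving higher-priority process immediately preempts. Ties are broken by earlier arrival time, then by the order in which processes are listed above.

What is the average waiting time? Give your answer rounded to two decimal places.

7.00

Schedule: | B 0-1 | A 1-3 | C 3-4 | D 4-7 | A 7-11 | E 11-16 | F 16-26 | G 26-29 | E 29-34 | A 34-38 |
Completion: A=38  B=1  C=4  D=7  E=34  F=26  G=29
Waiting times: A=28, B=0, C=0, D=0, E=13, F=0, G=8
Average waiting = (28+0+0+0+13+0+8) / 7 = 49/7 = 7.00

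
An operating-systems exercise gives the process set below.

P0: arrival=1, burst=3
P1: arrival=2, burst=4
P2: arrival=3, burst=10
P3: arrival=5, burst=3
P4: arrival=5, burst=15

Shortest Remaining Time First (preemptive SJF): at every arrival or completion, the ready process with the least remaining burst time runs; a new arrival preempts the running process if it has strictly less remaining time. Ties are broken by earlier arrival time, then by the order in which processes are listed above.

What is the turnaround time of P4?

31

Schedule: | idle 0-1 | P0 1-4 | P1 4-8 | P3 8-11 | P2 11-21 | P4 21-36 |
Completion: P0=4  P1=8  P2=21  P3=11  P4=36
Turnaround (C−A): P0=3  P1=6  P2=18  P3=6  P4=31
Turnaround(P4) = completion − arrival = 36 − 5 = 31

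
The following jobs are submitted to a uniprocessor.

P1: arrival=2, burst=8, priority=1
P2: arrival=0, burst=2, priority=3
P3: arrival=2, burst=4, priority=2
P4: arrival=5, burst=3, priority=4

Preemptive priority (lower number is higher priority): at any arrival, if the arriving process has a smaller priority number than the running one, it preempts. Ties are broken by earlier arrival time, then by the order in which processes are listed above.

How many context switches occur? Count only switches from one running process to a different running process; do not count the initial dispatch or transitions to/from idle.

Gantt: | P2 0-2 | P1 2-10 | P3 10-14 | P4 14-17 |
Completion: P1=10  P2=2  P3=14  P4=17

3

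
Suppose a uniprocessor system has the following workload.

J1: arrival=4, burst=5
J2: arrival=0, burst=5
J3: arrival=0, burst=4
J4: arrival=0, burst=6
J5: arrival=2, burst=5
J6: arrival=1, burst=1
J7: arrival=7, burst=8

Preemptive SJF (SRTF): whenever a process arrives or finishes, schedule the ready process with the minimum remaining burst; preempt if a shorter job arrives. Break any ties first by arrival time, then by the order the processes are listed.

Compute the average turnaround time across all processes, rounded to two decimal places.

14.00

Timeline: | J3 0-1 | J6 1-2 | J3 2-5 | J2 5-10 | J5 10-15 | J1 15-20 | J4 20-26 | J7 26-34 |
Completion: J1=20  J2=10  J3=5  J4=26  J5=15  J6=2  J7=34
Turnaround times: J1=16, J2=10, J3=5, J4=26, J5=13, J6=1, J7=27
Average turnaround = (16+10+5+26+13+1+27) / 7 = 98/7 = 14.00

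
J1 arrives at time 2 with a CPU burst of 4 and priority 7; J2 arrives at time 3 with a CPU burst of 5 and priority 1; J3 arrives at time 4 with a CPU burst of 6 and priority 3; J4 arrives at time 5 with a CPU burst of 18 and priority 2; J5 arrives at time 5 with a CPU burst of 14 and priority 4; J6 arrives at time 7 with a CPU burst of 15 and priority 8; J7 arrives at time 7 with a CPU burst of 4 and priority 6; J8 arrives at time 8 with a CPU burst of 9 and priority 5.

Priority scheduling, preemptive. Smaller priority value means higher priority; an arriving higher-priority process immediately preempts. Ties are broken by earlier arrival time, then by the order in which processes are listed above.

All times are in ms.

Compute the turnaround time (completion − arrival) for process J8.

Gantt: | idle 0-2 | J1 2-3 | J2 3-8 | J4 8-26 | J3 26-32 | J5 32-46 | J8 46-55 | J7 55-59 | J1 59-62 | J6 62-77 |
Completion: J1=62  J2=8  J3=32  J4=26  J5=46  J6=77  J7=59  J8=55
Turnaround (C−A): J1=60  J2=5  J3=28  J4=21  J5=41  J6=70  J7=52  J8=47
Turnaround(J8) = completion − arrival = 55 − 8 = 47

47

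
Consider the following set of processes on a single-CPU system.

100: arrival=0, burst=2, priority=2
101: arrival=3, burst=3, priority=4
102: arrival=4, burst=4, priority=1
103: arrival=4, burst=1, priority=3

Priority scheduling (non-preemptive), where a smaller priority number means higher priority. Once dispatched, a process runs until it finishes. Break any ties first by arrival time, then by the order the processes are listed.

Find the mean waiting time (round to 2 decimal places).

2.00

Timeline: | 100 0-2 | idle 2-3 | 101 3-6 | 102 6-10 | 103 10-11 |
Completion: 100=2  101=6  102=10  103=11
Turnaround (C−A): 100=2  101=3  102=6  103=7
Waiting times: 100=0, 101=0, 102=2, 103=6
Average waiting = (0+0+2+6) / 4 = 8/4 = 2.00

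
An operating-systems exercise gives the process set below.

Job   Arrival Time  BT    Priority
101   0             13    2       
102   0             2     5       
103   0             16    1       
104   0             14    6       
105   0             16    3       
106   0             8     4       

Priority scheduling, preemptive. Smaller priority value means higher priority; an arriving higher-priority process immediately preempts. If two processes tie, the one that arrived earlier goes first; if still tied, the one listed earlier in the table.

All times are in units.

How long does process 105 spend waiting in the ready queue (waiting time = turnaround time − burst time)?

Schedule: | 103 0-16 | 101 16-29 | 105 29-45 | 106 45-53 | 102 53-55 | 104 55-69 |
Completion: 101=29  102=55  103=16  104=69  105=45  106=53
Turnaround (C−A): 101=29  102=55  103=16  104=69  105=45  106=53
Waiting(105) = turnaround − burst = 45 − 16 = 29

29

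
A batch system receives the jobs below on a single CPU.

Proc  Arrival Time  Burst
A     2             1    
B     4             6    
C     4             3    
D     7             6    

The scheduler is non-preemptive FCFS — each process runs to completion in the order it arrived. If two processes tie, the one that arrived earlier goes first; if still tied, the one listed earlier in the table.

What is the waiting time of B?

Gantt: | idle 0-2 | A 2-3 | idle 3-4 | B 4-10 | C 10-13 | D 13-19 |
Completion: A=3  B=10  C=13  D=19
Turnaround (C−A): A=1  B=6  C=9  D=12
Waiting(B) = turnaround − burst = 6 − 6 = 0

0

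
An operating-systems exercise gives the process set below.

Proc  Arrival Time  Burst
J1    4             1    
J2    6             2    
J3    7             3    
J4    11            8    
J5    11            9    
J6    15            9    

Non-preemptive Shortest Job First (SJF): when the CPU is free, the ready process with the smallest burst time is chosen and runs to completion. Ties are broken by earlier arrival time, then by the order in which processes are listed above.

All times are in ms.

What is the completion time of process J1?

Gantt: | idle 0-4 | J1 4-5 | idle 5-6 | J2 6-8 | J3 8-11 | J4 11-19 | J5 19-28 | J6 28-37 |
Completion: J1=5  J2=8  J3=11  J4=19  J5=28  J6=37
Turnaround (C−A): J1=1  J2=2  J3=4  J4=8  J5=17  J6=22

5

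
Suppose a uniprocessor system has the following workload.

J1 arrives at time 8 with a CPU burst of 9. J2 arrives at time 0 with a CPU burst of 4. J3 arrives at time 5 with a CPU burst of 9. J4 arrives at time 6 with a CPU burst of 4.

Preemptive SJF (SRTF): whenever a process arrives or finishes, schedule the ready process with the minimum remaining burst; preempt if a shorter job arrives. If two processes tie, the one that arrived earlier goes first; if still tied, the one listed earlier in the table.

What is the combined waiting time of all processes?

Schedule: | J2 0-4 | idle 4-5 | J3 5-6 | J4 6-10 | J3 10-18 | J1 18-27 |
Completion: J1=27  J2=4  J3=18  J4=10
Turnaround (C−A): J1=19  J2=4  J3=13  J4=4
Waiting = turnaround − burst: J1=10, J2=0, J3=4, J4=0
Total waiting = 10 + 0 + 4 + 0 = 14

14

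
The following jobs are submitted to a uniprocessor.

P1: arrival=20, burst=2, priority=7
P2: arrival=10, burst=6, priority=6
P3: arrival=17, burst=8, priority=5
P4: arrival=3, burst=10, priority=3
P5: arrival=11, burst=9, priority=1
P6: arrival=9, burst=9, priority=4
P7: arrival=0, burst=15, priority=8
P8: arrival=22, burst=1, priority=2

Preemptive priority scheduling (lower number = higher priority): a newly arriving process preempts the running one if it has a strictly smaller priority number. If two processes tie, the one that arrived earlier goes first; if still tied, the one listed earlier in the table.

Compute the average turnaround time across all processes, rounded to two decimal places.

24.88

Schedule: | P7 0-3 | P4 3-11 | P5 11-20 | P4 20-22 | P8 22-23 | P6 23-32 | P3 32-40 | P2 40-46 | P1 46-48 | P7 48-60 |
Completion: P1=48  P2=46  P3=40  P4=22  P5=20  P6=32  P7=60  P8=23
Turnaround times: P1=28, P2=36, P3=23, P4=19, P5=9, P6=23, P7=60, P8=1
Average turnaround = (28+36+23+19+9+23+60+1) / 8 = 199/8 = 24.88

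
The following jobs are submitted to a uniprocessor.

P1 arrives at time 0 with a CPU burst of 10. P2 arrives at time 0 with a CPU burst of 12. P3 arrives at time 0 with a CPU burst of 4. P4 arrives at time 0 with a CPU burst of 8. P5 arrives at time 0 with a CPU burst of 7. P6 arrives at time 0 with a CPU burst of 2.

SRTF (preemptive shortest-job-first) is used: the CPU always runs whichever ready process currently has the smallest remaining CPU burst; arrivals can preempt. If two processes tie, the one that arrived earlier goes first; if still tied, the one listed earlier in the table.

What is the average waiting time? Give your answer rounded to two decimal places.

12.17

Schedule: | P6 0-2 | P3 2-6 | P5 6-13 | P4 13-21 | P1 21-31 | P2 31-43 |
Completion: P1=31  P2=43  P3=6  P4=21  P5=13  P6=2
Turnaround (C−A): P1=31  P2=43  P3=6  P4=21  P5=13  P6=2
Waiting times: P1=21, P2=31, P3=2, P4=13, P5=6, P6=0
Average waiting = (21+31+2+13+6+0) / 6 = 73/6 = 12.17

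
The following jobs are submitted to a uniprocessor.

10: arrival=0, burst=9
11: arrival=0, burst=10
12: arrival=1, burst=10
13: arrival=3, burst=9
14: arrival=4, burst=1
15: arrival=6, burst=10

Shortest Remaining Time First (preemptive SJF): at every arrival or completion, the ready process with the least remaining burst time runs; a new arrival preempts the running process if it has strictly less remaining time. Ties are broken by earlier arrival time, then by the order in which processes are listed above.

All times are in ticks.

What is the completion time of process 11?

Gantt: | 10 0-4 | 14 4-5 | 10 5-10 | 13 10-19 | 11 19-29 | 12 29-39 | 15 39-49 |
Completion: 10=10  11=29  12=39  13=19  14=5  15=49
Turnaround (C−A): 10=10  11=29  12=38  13=16  14=1  15=43

29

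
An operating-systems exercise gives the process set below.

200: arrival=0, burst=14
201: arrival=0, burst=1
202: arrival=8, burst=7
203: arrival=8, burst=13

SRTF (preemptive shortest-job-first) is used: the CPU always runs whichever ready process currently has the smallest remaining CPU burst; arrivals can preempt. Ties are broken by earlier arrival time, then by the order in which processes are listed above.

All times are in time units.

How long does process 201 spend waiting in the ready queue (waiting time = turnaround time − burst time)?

Gantt: | 201 0-1 | 200 1-15 | 202 15-22 | 203 22-35 |
Completion: 200=15  201=1  202=22  203=35
Turnaround (C−A): 200=15  201=1  202=14  203=27
Waiting(201) = turnaround − burst = 1 − 1 = 0

0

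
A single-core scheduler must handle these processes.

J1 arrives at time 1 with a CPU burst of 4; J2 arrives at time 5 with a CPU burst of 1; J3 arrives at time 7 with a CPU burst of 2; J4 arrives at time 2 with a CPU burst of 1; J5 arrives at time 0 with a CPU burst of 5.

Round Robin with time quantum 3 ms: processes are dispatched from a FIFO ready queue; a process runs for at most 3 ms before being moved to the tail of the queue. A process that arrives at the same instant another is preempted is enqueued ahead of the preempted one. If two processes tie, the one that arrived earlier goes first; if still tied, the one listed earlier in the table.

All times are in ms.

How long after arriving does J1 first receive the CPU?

2

Gantt: | J5 0-3 | J1 3-6 | J4 6-7 | J5 7-9 | J2 9-10 | J1 10-11 | J3 11-13 |
Completion: J1=11  J2=10  J3=13  J4=7  J5=9
Turnaround (C−A): J1=10  J2=5  J3=6  J4=5  J5=9
Response(J1) = first start − arrival = 3 − 1 = 2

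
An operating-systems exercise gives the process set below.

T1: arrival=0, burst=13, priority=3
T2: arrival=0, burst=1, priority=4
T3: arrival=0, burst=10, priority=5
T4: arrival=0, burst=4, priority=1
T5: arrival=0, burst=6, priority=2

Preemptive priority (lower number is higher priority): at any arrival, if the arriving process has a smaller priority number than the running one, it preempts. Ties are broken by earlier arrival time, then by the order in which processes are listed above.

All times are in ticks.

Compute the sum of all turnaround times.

Gantt: | T4 0-4 | T5 4-10 | T1 10-23 | T2 23-24 | T3 24-34 |
Completion: T1=23  T2=24  T3=34  T4=4  T5=10
Turnaround (C−A): T1=23  T2=24  T3=34  T4=4  T5=10
Turnaround = completion − arrival: T1=23, T2=24, T3=34, T4=4, T5=10
Total turnaround = 23 + 24 + 34 + 4 + 10 = 95

95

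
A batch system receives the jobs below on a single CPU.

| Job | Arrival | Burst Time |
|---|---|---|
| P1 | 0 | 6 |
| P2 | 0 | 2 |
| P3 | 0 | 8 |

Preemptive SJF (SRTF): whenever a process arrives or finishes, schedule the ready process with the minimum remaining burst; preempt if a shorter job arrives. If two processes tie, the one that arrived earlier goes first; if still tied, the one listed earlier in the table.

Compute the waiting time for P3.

Schedule: | P2 0-2 | P1 2-8 | P3 8-16 |
Completion: P1=8  P2=2  P3=16
Turnaround (C−A): P1=8  P2=2  P3=16
Waiting(P3) = turnaround − burst = 16 − 8 = 8

8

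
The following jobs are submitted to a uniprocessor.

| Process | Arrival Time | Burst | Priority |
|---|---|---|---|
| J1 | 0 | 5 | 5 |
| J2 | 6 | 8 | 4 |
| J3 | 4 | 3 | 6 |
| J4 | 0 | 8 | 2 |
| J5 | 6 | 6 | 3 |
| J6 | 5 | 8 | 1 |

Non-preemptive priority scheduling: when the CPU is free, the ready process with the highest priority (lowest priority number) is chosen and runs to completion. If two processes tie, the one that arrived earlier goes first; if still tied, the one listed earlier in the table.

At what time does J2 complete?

30

Schedule: | J4 0-8 | J6 8-16 | J5 16-22 | J2 22-30 | J1 30-35 | J3 35-38 |
Completion: J1=35  J2=30  J3=38  J4=8  J5=22  J6=16
Turnaround (C−A): J1=35  J2=24  J3=34  J4=8  J5=16  J6=11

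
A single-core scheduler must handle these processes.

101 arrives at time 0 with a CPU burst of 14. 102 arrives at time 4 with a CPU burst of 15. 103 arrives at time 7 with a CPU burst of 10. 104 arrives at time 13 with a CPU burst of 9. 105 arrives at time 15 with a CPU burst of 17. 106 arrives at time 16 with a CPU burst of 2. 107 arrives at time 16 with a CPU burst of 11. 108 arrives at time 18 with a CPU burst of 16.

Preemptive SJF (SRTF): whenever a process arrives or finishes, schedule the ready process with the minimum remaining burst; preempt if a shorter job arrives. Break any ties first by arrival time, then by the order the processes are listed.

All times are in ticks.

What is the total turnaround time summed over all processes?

281

Schedule: | 101 0-14 | 104 14-16 | 106 16-18 | 104 18-25 | 103 25-35 | 107 35-46 | 102 46-61 | 108 61-77 | 105 77-94 |
Completion: 101=14  102=61  103=35  104=25  105=94  106=18  107=46  108=77
Turnaround (C−A): 101=14  102=57  103=28  104=12  105=79  106=2  107=30  108=59
Turnaround = completion − arrival: 101=14, 102=57, 103=28, 104=12, 105=79, 106=2, 107=30, 108=59
Total turnaround = 14 + 57 + 28 + 12 + 79 + 2 + 30 + 59 = 281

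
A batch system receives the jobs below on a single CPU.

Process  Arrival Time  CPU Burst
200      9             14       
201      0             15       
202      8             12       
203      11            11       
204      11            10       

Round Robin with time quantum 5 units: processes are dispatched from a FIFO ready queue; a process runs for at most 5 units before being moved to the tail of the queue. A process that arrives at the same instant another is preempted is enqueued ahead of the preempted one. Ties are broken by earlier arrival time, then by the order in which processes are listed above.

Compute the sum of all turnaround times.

221

Schedule: | 201 0-10 | 202 10-15 | 200 15-20 | 201 20-25 | 203 25-30 | 204 30-35 | 202 35-40 | 200 40-45 | 203 45-50 | 204 50-55 | 202 55-57 | 200 57-61 | 203 61-62 |
Completion: 200=61  201=25  202=57  203=62  204=55
Turnaround (C−A): 200=52  201=25  202=49  203=51  204=44
Turnaround = completion − arrival: 200=52, 201=25, 202=49, 203=51, 204=44
Total turnaround = 52 + 25 + 49 + 51 + 44 = 221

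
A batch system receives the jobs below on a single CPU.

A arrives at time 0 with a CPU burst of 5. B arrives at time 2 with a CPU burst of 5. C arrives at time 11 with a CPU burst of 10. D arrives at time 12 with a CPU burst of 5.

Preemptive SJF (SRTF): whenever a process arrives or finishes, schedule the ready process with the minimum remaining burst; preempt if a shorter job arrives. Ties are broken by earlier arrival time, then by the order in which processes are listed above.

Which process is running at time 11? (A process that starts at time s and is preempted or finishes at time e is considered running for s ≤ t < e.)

C

Timeline: | A 0-5 | B 5-10 | idle 10-11 | C 11-12 | D 12-17 | C 17-26 |
Completion: A=5  B=10  C=26  D=17
Turnaround (C−A): A=5  B=8  C=15  D=5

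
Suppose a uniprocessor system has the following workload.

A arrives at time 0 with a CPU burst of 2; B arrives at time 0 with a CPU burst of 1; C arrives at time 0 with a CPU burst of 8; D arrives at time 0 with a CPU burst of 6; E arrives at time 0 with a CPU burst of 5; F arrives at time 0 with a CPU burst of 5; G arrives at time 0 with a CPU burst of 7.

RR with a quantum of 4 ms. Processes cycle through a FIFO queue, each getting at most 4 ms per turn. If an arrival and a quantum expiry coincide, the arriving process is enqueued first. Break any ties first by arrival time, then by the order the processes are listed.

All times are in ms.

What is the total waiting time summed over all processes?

Schedule: | A 0-2 | B 2-3 | C 3-7 | D 7-11 | E 11-15 | F 15-19 | G 19-23 | C 23-27 | D 27-29 | E 29-30 | F 30-31 | G 31-34 |
Completion: A=2  B=3  C=27  D=29  E=30  F=31  G=34
Turnaround (C−A): A=2  B=3  C=27  D=29  E=30  F=31  G=34
Waiting = turnaround − burst: A=0, B=2, C=19, D=23, E=25, F=26, G=27
Total waiting = 0 + 2 + 19 + 23 + 25 + 26 + 27 = 122

122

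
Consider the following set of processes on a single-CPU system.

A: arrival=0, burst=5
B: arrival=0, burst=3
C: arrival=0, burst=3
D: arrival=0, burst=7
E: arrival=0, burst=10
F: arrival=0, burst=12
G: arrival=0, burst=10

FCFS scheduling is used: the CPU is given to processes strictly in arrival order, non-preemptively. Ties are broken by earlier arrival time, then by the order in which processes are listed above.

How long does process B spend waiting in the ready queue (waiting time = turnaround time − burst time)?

5

Timeline: | A 0-5 | B 5-8 | C 8-11 | D 11-18 | E 18-28 | F 28-40 | G 40-50 |
Completion: A=5  B=8  C=11  D=18  E=28  F=40  G=50
Turnaround (C−A): A=5  B=8  C=11  D=18  E=28  F=40  G=50
Waiting(B) = turnaround − burst = 8 − 3 = 5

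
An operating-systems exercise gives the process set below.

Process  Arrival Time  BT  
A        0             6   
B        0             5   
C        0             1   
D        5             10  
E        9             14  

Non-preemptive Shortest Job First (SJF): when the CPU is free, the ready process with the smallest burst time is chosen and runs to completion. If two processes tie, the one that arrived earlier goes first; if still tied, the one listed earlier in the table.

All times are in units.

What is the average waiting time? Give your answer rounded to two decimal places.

Gantt: | C 0-1 | B 1-6 | A 6-12 | D 12-22 | E 22-36 |
Completion: A=12  B=6  C=1  D=22  E=36
Turnaround (C−A): A=12  B=6  C=1  D=17  E=27
Waiting times: A=6, B=1, C=0, D=7, E=13
Average waiting = (6+1+0+7+13) / 5 = 27/5 = 5.40

5.40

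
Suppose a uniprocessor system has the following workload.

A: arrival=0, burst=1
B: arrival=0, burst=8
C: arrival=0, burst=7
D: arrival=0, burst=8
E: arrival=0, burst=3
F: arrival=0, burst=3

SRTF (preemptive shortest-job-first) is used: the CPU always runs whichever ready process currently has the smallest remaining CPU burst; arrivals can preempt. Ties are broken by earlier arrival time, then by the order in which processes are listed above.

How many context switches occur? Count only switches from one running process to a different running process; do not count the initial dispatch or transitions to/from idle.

Gantt: | A 0-1 | E 1-4 | F 4-7 | C 7-14 | B 14-22 | D 22-30 |
Completion: A=1  B=22  C=14  D=30  E=4  F=7
Turnaround (C−A): A=1  B=22  C=14  D=30  E=4  F=7

5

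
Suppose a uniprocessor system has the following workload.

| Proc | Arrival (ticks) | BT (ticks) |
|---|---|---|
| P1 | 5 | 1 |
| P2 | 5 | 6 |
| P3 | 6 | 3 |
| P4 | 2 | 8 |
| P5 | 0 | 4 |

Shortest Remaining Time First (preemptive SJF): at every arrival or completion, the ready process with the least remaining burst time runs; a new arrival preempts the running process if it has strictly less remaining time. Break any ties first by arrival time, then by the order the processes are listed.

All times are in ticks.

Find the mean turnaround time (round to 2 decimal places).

Schedule: | P5 0-4 | P4 4-5 | P1 5-6 | P3 6-9 | P2 9-15 | P4 15-22 |
Completion: P1=6  P2=15  P3=9  P4=22  P5=4
Turnaround (C−A): P1=1  P2=10  P3=3  P4=20  P5=4
Turnaround times: P1=1, P2=10, P3=3, P4=20, P5=4
Average turnaround = (1+10+3+20+4) / 5 = 38/5 = 7.60

7.60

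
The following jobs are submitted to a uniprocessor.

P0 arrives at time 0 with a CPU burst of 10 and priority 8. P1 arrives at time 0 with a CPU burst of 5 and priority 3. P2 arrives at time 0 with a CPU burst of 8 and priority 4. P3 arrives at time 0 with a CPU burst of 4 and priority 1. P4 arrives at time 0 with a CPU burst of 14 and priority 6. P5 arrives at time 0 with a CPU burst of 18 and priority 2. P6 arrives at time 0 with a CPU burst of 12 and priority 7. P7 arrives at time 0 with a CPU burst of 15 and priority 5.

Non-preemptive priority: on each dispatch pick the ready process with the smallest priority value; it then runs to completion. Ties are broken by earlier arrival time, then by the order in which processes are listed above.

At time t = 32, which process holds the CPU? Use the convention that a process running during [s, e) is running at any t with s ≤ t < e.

P2

Gantt: | P3 0-4 | P5 4-22 | P1 22-27 | P2 27-35 | P7 35-50 | P4 50-64 | P6 64-76 | P0 76-86 |
Completion: P0=86  P1=27  P2=35  P3=4  P4=64  P5=22  P6=76  P7=50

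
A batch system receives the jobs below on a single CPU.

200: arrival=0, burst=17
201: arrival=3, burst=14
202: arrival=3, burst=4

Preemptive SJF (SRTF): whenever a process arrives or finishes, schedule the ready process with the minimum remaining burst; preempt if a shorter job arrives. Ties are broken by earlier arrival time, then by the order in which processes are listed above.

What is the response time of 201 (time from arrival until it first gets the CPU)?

18

Timeline: | 200 0-3 | 202 3-7 | 200 7-21 | 201 21-35 |
Completion: 200=21  201=35  202=7
Response(201) = first start − arrival = 21 − 3 = 18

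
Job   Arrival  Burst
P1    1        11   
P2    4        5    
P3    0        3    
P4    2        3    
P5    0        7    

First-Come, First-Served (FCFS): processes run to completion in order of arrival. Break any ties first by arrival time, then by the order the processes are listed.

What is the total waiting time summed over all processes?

Schedule: | P3 0-3 | P5 3-10 | P1 10-21 | P4 21-24 | P2 24-29 |
Completion: P1=21  P2=29  P3=3  P4=24  P5=10
Waiting = turnaround − burst: P1=9, P2=20, P3=0, P4=19, P5=3
Total waiting = 9 + 20 + 0 + 19 + 3 = 51

51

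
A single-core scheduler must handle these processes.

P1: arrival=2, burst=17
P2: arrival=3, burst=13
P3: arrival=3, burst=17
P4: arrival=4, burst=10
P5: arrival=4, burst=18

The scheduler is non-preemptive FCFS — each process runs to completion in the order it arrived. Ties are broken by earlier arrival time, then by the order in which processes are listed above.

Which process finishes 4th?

P4

Gantt: | idle 0-2 | P1 2-19 | P2 19-32 | P3 32-49 | P4 49-59 | P5 59-77 |
Completion: P1=19  P2=32  P3=49  P4=59  P5=77
Finish order: P1 → P2 → P3 → P4 → P5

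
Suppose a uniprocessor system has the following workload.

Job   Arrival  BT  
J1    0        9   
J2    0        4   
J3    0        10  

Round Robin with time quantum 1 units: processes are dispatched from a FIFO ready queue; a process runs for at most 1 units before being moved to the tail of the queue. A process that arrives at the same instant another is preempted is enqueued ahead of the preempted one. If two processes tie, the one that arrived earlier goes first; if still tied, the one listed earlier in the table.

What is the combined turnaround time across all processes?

55

Schedule: | J1 0-1 | J2 1-2 | J3 2-3 | J1 3-4 | J2 4-5 | J3 5-6 | J1 6-7 | J2 7-8 | J3 8-9 | J1 9-10 | J2 10-11 | J3 11-12 | J1 12-13 | J3 13-14 | J1 14-15 | J3 15-16 | J1 16-17 | J3 17-18 | J1 18-19 | J3 19-20 | J1 20-21 | J3 21-23 |
Completion: J1=21  J2=11  J3=23
Turnaround (C−A): J1=21  J2=11  J3=23
Turnaround = completion − arrival: J1=21, J2=11, J3=23
Total turnaround = 21 + 11 + 23 = 55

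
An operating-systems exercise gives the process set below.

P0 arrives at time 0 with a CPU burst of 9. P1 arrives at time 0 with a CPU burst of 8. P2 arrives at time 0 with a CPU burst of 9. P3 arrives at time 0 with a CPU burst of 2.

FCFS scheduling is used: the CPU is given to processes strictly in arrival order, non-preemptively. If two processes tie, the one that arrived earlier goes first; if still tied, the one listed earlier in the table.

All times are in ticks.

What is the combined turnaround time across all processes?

Timeline: | P0 0-9 | P1 9-17 | P2 17-26 | P3 26-28 |
Completion: P0=9  P1=17  P2=26  P3=28
Turnaround (C−A): P0=9  P1=17  P2=26  P3=28
Turnaround = completion − arrival: P0=9, P1=17, P2=26, P3=28
Total turnaround = 9 + 17 + 26 + 28 = 80

80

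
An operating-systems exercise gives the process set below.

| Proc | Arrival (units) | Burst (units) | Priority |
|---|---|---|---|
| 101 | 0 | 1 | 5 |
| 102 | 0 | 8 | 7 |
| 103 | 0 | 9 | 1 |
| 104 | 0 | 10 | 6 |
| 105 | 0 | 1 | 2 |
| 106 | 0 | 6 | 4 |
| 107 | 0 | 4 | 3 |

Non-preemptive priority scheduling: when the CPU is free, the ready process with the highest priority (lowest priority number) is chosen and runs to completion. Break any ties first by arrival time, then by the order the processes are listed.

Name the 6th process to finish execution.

104

Schedule: | 103 0-9 | 105 9-10 | 107 10-14 | 106 14-20 | 101 20-21 | 104 21-31 | 102 31-39 |
Completion: 101=21  102=39  103=9  104=31  105=10  106=20  107=14
Turnaround (C−A): 101=21  102=39  103=9  104=31  105=10  106=20  107=14
Finish order: 103 → 105 → 107 → 106 → 101 → 104 → 102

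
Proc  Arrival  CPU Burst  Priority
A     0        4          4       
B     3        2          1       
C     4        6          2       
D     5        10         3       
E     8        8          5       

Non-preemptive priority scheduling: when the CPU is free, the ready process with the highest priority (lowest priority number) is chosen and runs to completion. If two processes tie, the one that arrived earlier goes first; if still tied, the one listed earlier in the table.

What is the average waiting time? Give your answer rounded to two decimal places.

4.80

Timeline: | A 0-4 | B 4-6 | C 6-12 | D 12-22 | E 22-30 |
Completion: A=4  B=6  C=12  D=22  E=30
Turnaround (C−A): A=4  B=3  C=8  D=17  E=22
Waiting times: A=0, B=1, C=2, D=7, E=14
Average waiting = (0+1+2+7+14) / 5 = 24/5 = 4.80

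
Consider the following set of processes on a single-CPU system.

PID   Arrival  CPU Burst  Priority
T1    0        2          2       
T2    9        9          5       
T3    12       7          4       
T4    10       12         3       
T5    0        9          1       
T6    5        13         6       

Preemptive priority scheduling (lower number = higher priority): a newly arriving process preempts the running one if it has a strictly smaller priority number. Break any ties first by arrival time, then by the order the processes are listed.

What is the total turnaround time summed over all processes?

128

Timeline: | T5 0-9 | T1 9-11 | T4 11-23 | T3 23-30 | T2 30-39 | T6 39-52 |
Completion: T1=11  T2=39  T3=30  T4=23  T5=9  T6=52
Turnaround = completion − arrival: T1=11, T2=30, T3=18, T4=13, T5=9, T6=47
Total turnaround = 11 + 30 + 18 + 13 + 9 + 47 = 128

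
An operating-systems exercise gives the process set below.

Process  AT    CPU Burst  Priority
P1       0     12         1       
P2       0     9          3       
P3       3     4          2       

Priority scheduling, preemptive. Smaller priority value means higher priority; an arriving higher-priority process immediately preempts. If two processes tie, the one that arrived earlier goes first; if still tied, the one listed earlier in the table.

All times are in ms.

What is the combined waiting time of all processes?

Timeline: | P1 0-12 | P3 12-16 | P2 16-25 |
Completion: P1=12  P2=25  P3=16
Turnaround (C−A): P1=12  P2=25  P3=13
Waiting = turnaround − burst: P1=0, P2=16, P3=9
Total waiting = 0 + 16 + 9 = 25

25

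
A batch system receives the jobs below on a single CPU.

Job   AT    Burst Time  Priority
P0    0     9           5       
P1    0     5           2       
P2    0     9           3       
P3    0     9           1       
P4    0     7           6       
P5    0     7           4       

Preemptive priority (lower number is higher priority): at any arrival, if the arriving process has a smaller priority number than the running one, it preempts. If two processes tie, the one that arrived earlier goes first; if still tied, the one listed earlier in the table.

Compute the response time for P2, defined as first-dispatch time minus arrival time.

14

Schedule: | P3 0-9 | P1 9-14 | P2 14-23 | P5 23-30 | P0 30-39 | P4 39-46 |
Completion: P0=39  P1=14  P2=23  P3=9  P4=46  P5=30
Response(P2) = first start − arrival = 14 − 0 = 14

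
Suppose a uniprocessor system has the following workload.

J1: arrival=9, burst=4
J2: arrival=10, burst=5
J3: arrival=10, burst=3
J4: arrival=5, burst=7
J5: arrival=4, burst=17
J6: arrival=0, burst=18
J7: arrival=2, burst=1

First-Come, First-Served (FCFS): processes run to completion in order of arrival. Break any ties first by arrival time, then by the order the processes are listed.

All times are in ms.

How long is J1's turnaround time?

38

Schedule: | J6 0-18 | J7 18-19 | J5 19-36 | J4 36-43 | J1 43-47 | J2 47-52 | J3 52-55 |
Completion: J1=47  J2=52  J3=55  J4=43  J5=36  J6=18  J7=19
Turnaround(J1) = completion − arrival = 47 − 9 = 38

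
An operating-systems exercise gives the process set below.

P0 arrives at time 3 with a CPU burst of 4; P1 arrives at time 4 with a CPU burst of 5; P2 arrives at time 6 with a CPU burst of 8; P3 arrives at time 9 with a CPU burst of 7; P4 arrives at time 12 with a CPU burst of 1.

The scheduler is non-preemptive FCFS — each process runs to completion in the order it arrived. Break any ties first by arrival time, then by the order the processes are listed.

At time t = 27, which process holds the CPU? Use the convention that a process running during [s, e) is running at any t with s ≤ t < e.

Timeline: | idle 0-3 | P0 3-7 | P1 7-12 | P2 12-20 | P3 20-27 | P4 27-28 |
Completion: P0=7  P1=12  P2=20  P3=27  P4=28
Turnaround (C−A): P0=4  P1=8  P2=14  P3=18  P4=16

P4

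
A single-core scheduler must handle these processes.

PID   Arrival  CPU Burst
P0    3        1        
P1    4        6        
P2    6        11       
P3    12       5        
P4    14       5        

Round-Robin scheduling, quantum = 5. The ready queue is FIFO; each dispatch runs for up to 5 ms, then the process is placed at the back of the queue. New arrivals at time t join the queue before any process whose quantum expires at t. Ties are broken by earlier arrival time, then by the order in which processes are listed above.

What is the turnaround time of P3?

8

Gantt: | idle 0-3 | P0 3-4 | P1 4-9 | P2 9-14 | P1 14-15 | P3 15-20 | P4 20-25 | P2 25-31 |
Completion: P0=4  P1=15  P2=31  P3=20  P4=25
Turnaround(P3) = completion − arrival = 20 − 12 = 8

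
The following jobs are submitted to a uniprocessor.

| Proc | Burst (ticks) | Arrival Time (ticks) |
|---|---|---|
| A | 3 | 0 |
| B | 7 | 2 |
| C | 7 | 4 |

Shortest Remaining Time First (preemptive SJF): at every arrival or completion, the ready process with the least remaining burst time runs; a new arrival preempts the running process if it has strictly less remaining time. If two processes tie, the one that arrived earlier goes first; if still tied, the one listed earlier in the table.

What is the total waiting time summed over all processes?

7

Gantt: | A 0-3 | B 3-10 | C 10-17 |
Completion: A=3  B=10  C=17
Turnaround (C−A): A=3  B=8  C=13
Waiting = turnaround − burst: A=0, B=1, C=6
Total waiting = 0 + 1 + 6 = 7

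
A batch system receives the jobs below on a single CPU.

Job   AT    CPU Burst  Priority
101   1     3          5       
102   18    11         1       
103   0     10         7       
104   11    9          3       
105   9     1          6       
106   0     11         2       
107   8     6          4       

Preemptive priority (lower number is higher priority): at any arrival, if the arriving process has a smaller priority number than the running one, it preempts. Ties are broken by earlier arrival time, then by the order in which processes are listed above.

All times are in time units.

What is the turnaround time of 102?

11

Timeline: | 106 0-11 | 104 11-18 | 102 18-29 | 104 29-31 | 107 31-37 | 101 37-40 | 105 40-41 | 103 41-51 |
Completion: 101=40  102=29  103=51  104=31  105=41  106=11  107=37
Turnaround(102) = completion − arrival = 29 − 18 = 11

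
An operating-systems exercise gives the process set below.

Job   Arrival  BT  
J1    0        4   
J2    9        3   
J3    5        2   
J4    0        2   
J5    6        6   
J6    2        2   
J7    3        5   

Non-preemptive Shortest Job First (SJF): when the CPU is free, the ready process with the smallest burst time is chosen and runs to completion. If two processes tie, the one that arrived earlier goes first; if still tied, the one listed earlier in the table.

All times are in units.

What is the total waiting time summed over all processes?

30

Gantt: | J4 0-2 | J6 2-4 | J1 4-8 | J3 8-10 | J2 10-13 | J7 13-18 | J5 18-24 |
Completion: J1=8  J2=13  J3=10  J4=2  J5=24  J6=4  J7=18
Waiting = turnaround − burst: J1=4, J2=1, J3=3, J4=0, J5=12, J6=0, J7=10
Total waiting = 4 + 1 + 3 + 0 + 12 + 0 + 10 = 30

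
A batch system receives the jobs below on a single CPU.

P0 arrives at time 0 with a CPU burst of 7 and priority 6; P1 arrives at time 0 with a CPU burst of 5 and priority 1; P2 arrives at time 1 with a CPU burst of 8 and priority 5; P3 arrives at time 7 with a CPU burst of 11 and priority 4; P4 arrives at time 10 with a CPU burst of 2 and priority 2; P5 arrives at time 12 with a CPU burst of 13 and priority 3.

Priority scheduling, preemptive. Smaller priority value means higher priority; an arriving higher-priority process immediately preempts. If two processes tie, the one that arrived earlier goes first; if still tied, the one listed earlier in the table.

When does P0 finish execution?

Gantt: | P1 0-5 | P2 5-7 | P3 7-10 | P4 10-12 | P5 12-25 | P3 25-33 | P2 33-39 | P0 39-46 |
Completion: P0=46  P1=5  P2=39  P3=33  P4=12  P5=25

46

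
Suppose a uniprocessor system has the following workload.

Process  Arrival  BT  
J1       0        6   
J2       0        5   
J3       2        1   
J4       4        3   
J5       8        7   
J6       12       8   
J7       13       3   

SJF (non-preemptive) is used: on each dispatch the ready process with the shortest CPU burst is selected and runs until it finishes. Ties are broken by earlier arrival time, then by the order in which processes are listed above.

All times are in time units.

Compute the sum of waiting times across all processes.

39

Timeline: | J2 0-5 | J3 5-6 | J4 6-9 | J1 9-15 | J7 15-18 | J5 18-25 | J6 25-33 |
Completion: J1=15  J2=5  J3=6  J4=9  J5=25  J6=33  J7=18
Waiting = turnaround − burst: J1=9, J2=0, J3=3, J4=2, J5=10, J6=13, J7=2
Total waiting = 9 + 0 + 3 + 2 + 10 + 13 + 2 = 39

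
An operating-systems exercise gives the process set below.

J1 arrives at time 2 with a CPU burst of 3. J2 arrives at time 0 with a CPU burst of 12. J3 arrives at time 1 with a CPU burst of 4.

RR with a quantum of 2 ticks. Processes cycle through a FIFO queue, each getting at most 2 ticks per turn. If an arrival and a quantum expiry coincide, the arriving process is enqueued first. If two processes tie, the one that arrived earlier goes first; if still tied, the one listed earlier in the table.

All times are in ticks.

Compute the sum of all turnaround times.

Gantt: | J2 0-2 | J3 2-4 | J1 4-6 | J2 6-8 | J3 8-10 | J1 10-11 | J2 11-19 |
Completion: J1=11  J2=19  J3=10
Turnaround = completion − arrival: J1=9, J2=19, J3=9
Total turnaround = 9 + 19 + 9 = 37

37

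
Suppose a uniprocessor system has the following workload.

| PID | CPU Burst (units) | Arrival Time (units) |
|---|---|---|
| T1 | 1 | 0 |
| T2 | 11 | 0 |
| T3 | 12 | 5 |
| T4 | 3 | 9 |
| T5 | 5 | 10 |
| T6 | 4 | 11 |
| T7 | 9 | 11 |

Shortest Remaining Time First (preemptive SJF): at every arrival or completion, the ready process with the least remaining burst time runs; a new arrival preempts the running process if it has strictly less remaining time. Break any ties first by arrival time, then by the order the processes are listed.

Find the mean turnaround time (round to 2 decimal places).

Gantt: | T1 0-1 | T2 1-12 | T4 12-15 | T6 15-19 | T5 19-24 | T7 24-33 | T3 33-45 |
Completion: T1=1  T2=12  T3=45  T4=15  T5=24  T6=19  T7=33
Turnaround (C−A): T1=1  T2=12  T3=40  T4=6  T5=14  T6=8  T7=22
Turnaround times: T1=1, T2=12, T3=40, T4=6, T5=14, T6=8, T7=22
Average turnaround = (1+12+40+6+14+8+22) / 7 = 103/7 = 14.71

14.71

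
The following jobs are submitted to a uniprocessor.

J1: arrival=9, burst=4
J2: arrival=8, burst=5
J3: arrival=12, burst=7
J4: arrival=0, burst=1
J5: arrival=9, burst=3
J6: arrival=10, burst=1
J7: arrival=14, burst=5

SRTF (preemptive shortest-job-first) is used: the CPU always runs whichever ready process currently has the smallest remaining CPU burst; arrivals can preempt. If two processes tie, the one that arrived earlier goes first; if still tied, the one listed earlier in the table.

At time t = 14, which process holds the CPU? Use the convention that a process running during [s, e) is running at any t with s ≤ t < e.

J2

Schedule: | J4 0-1 | idle 1-8 | J2 8-9 | J5 9-10 | J6 10-11 | J5 11-13 | J2 13-17 | J1 17-21 | J7 21-26 | J3 26-33 |
Completion: J1=21  J2=17  J3=33  J4=1  J5=13  J6=11  J7=26
Turnaround (C−A): J1=12  J2=9  J3=21  J4=1  J5=4  J6=1  J7=12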